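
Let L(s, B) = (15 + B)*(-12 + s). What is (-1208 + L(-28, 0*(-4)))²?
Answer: 3268864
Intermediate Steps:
L(s, B) = (-12 + s)*(15 + B)
(-1208 + L(-28, 0*(-4)))² = (-1208 + (-180 - 0*(-4) + 15*(-28) + (0*(-4))*(-28)))² = (-1208 + (-180 - 12*0 - 420 + 0*(-28)))² = (-1208 + (-180 + 0 - 420 + 0))² = (-1208 - 600)² = (-1808)² = 3268864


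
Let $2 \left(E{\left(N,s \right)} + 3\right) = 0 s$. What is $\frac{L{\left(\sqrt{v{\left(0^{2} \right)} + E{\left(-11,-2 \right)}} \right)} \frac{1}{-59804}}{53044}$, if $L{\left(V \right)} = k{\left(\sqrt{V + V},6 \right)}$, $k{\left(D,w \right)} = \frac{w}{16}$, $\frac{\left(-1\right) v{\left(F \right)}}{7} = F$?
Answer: $- \frac{3}{25377947008} \approx -1.1821 \cdot 10^{-10}$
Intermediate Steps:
$v{\left(F \right)} = - 7 F$
$E{\left(N,s \right)} = -3$ ($E{\left(N,s \right)} = -3 + \frac{0 s}{2} = -3 + \frac{1}{2} \cdot 0 = -3 + 0 = -3$)
$k{\left(D,w \right)} = \frac{w}{16}$ ($k{\left(D,w \right)} = w \frac{1}{16} = \frac{w}{16}$)
$L{\left(V \right)} = \frac{3}{8}$ ($L{\left(V \right)} = \frac{1}{16} \cdot 6 = \frac{3}{8}$)
$\frac{L{\left(\sqrt{v{\left(0^{2} \right)} + E{\left(-11,-2 \right)}} \right)} \frac{1}{-59804}}{53044} = \frac{\frac{3}{8} \frac{1}{-59804}}{53044} = \frac{3}{8} \left(- \frac{1}{59804}\right) \frac{1}{53044} = \left(- \frac{3}{478432}\right) \frac{1}{53044} = - \frac{3}{25377947008}$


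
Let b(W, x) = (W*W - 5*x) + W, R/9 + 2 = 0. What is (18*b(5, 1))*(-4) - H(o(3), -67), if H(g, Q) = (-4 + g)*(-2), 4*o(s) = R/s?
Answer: -1811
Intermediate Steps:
R = -18 (R = -18 + 9*0 = -18 + 0 = -18)
o(s) = -9/(2*s) (o(s) = (-18/s)/4 = -9/(2*s))
H(g, Q) = 8 - 2*g
b(W, x) = W + W² - 5*x (b(W, x) = (W² - 5*x) + W = W + W² - 5*x)
(18*b(5, 1))*(-4) - H(o(3), -67) = (18*(5 + 5² - 5*1))*(-4) - (8 - (-9)/3) = (18*(5 + 25 - 5))*(-4) - (8 - (-9)/3) = (18*25)*(-4) - (8 - 2*(-3/2)) = 450*(-4) - (8 + 3) = -1800 - 1*11 = -1800 - 11 = -1811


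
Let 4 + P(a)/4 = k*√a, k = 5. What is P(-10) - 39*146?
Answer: -5710 + 20*I*√10 ≈ -5710.0 + 63.246*I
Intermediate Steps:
P(a) = -16 + 20*√a (P(a) = -16 + 4*(5*√a) = -16 + 20*√a)
P(-10) - 39*146 = (-16 + 20*√(-10)) - 39*146 = (-16 + 20*(I*√10)) - 5694 = (-16 + 20*I*√10) - 5694 = -5710 + 20*I*√10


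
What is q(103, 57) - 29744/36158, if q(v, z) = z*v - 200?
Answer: 102511137/18079 ≈ 5670.2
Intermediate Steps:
q(v, z) = -200 + v*z (q(v, z) = v*z - 200 = -200 + v*z)
q(103, 57) - 29744/36158 = (-200 + 103*57) - 29744/36158 = (-200 + 5871) - 29744*1/36158 = 5671 - 14872/18079 = 102511137/18079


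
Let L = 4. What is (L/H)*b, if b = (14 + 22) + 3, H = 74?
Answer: 78/37 ≈ 2.1081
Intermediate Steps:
b = 39 (b = 36 + 3 = 39)
(L/H)*b = (4/74)*39 = (4*(1/74))*39 = (2/37)*39 = 78/37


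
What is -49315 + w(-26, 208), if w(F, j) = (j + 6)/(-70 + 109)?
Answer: -1923071/39 ≈ -49310.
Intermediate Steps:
w(F, j) = 2/13 + j/39 (w(F, j) = (6 + j)/39 = (6 + j)*(1/39) = 2/13 + j/39)
-49315 + w(-26, 208) = -49315 + (2/13 + (1/39)*208) = -49315 + (2/13 + 16/3) = -49315 + 214/39 = -1923071/39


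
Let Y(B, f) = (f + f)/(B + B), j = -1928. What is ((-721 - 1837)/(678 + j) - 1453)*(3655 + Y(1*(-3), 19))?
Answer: -3308778772/625 ≈ -5.2940e+6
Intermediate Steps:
Y(B, f) = f/B (Y(B, f) = (2*f)/((2*B)) = (2*f)*(1/(2*B)) = f/B)
((-721 - 1837)/(678 + j) - 1453)*(3655 + Y(1*(-3), 19)) = ((-721 - 1837)/(678 - 1928) - 1453)*(3655 + 19/((1*(-3)))) = (-2558/(-1250) - 1453)*(3655 + 19/(-3)) = (-2558*(-1/1250) - 1453)*(3655 + 19*(-1/3)) = (1279/625 - 1453)*(3655 - 19/3) = -906846/625*10946/3 = -3308778772/625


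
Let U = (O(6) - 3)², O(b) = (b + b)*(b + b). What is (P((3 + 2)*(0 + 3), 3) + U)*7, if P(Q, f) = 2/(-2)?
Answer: 139160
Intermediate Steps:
O(b) = 4*b² (O(b) = (2*b)*(2*b) = 4*b²)
P(Q, f) = -1 (P(Q, f) = 2*(-½) = -1)
U = 19881 (U = (4*6² - 3)² = (4*36 - 3)² = (144 - 3)² = 141² = 19881)
(P((3 + 2)*(0 + 3), 3) + U)*7 = (-1 + 19881)*7 = 19880*7 = 139160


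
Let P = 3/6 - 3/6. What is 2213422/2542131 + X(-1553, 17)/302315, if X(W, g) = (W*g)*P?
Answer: 2213422/2542131 ≈ 0.87070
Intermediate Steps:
P = 0 (P = 3*(⅙) - 3*⅙ = ½ - ½ = 0)
X(W, g) = 0 (X(W, g) = (W*g)*0 = 0)
2213422/2542131 + X(-1553, 17)/302315 = 2213422/2542131 + 0/302315 = 2213422*(1/2542131) + 0*(1/302315) = 2213422/2542131 + 0 = 2213422/2542131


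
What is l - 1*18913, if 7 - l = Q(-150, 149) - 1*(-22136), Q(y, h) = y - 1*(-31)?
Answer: -40923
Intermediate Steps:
Q(y, h) = 31 + y (Q(y, h) = y + 31 = 31 + y)
l = -22010 (l = 7 - ((31 - 150) - 1*(-22136)) = 7 - (-119 + 22136) = 7 - 1*22017 = 7 - 22017 = -22010)
l - 1*18913 = -22010 - 1*18913 = -22010 - 18913 = -40923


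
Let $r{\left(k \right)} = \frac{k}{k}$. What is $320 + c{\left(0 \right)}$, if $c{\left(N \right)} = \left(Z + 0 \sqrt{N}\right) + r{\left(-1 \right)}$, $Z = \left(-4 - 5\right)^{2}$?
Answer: $402$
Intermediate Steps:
$r{\left(k \right)} = 1$
$Z = 81$ ($Z = \left(-9\right)^{2} = 81$)
$c{\left(N \right)} = 82$ ($c{\left(N \right)} = \left(81 + 0 \sqrt{N}\right) + 1 = \left(81 + 0\right) + 1 = 81 + 1 = 82$)
$320 + c{\left(0 \right)} = 320 + 82 = 402$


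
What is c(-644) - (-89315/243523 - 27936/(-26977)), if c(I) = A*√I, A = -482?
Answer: -4393607773/6569519971 - 964*I*√161 ≈ -0.66879 - 12232.0*I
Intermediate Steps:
c(I) = -482*√I
c(-644) - (-89315/243523 - 27936/(-26977)) = -964*I*√161 - (-89315/243523 - 27936/(-26977)) = -964*I*√161 - (-89315*1/243523 - 27936*(-1/26977)) = -964*I*√161 - (-89315/243523 + 27936/26977) = -964*I*√161 - 1*4393607773/6569519971 = -964*I*√161 - 4393607773/6569519971 = -4393607773/6569519971 - 964*I*√161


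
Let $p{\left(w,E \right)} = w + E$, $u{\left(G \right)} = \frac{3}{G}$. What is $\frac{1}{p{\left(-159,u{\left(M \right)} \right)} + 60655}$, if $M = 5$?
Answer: $\frac{5}{302483} \approx 1.653 \cdot 10^{-5}$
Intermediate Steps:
$p{\left(w,E \right)} = E + w$
$\frac{1}{p{\left(-159,u{\left(M \right)} \right)} + 60655} = \frac{1}{\left(\frac{3}{5} - 159\right) + 60655} = \frac{1}{- \frac{792}{5} + 60655} = \frac{1}{\frac{302483}{5}} = \frac{5}{302483}$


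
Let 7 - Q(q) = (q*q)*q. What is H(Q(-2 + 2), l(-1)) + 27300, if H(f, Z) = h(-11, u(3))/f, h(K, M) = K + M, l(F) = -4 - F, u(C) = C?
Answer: 191092/7 ≈ 27299.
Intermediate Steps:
Q(q) = 7 - q³ (Q(q) = 7 - q*q*q = 7 - q²*q = 7 - q³)
H(f, Z) = -8/f (H(f, Z) = (-11 + 3)/f = -8/f)
H(Q(-2 + 2), l(-1)) + 27300 = -8/(7 - (-2 + 2)³) + 27300 = -8/(7 - 1*0³) + 27300 = -8/(7 - 1*0) + 27300 = -8/(7 + 0) + 27300 = -8/7 + 27300 = 191092/7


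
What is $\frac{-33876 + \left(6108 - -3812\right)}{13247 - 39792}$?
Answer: $\frac{23956}{26545} \approx 0.90247$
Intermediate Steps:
$\frac{-33876 + \left(6108 - -3812\right)}{13247 - 39792} = \frac{-33876 + \left(6108 + 3812\right)}{-26545} = \left(-33876 + 9920\right) \left(- \frac{1}{26545}\right) = \left(-23956\right) \left(- \frac{1}{26545}\right) = \frac{23956}{26545}$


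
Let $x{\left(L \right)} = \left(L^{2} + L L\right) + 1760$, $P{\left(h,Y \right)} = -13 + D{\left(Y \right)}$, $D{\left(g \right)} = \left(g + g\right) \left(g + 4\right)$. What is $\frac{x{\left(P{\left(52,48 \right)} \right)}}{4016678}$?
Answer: $\frac{24791321}{2008339} \approx 12.344$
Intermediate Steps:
$D{\left(g \right)} = 2 g \left(4 + g\right)$
$P{\left(h,Y \right)} = -13 + 2 Y \left(4 + Y\right)$
$x{\left(L \right)} = 1760 + 2 L^{2}$ ($x{\left(L \right)} = \left(L^{2} + L^{2}\right) + 1760 = 2 L^{2} + 1760 = 1760 + 2 L^{2}$)
$\frac{x{\left(P{\left(52,48 \right)} \right)}}{4016678} = \frac{1760 + 2 \left(-13 + 2 \cdot 48 \left(4 + 48\right)\right)^{2}}{4016678} = \left(1760 + 2 \left(-13 + 2 \cdot 48 \cdot 52\right)^{2}\right) \frac{1}{4016678} = \left(1760 + 2 \left(-13 + 4992\right)^{2}\right) \frac{1}{4016678} = \left(1760 + 2 \cdot 4979^{2}\right) \frac{1}{4016678} = \left(1760 + 2 \cdot 24790441\right) \frac{1}{4016678} = \left(1760 + 49580882\right) \frac{1}{4016678} = 49582642 \cdot \frac{1}{4016678} = \frac{24791321}{2008339}$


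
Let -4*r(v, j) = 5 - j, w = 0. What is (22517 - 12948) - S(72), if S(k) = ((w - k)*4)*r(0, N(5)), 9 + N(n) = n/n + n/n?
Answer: 8705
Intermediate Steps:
N(n) = -7 (N(n) = -9 + (n/n + n/n) = -9 + (1 + 1) = -9 + 2 = -7)
r(v, j) = -5/4 + j/4 (r(v, j) = -(5 - j)/4 = -5/4 + j/4)
S(k) = 12*k (S(k) = ((0 - k)*4)*(-5/4 + (¼)*(-7)) = (-k*4)*(-5/4 - 7/4) = -4*k*(-3) = 12*k)
(22517 - 12948) - S(72) = (22517 - 12948) - 12*72 = 9569 - 1*864 = 9569 - 864 = 8705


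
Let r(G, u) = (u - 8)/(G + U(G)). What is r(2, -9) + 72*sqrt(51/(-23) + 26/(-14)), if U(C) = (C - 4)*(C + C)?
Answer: 17/6 + 288*I*sqrt(6601)/161 ≈ 2.8333 + 145.34*I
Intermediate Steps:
U(C) = 2*C*(-4 + C) (U(C) = (-4 + C)*(2*C) = 2*C*(-4 + C))
r(G, u) = (-8 + u)/(G + 2*G*(-4 + G)) (r(G, u) = (u - 8)/(G + 2*G*(-4 + G)) = (-8 + u)/(G + 2*G*(-4 + G)))
r(2, -9) + 72*sqrt(51/(-23) + 26/(-14)) = (-8 - 9)/(2*(-7 + 2*2)) + 72*sqrt(51/(-23) + 26/(-14)) = (1/2)*(-17)/(-7 + 4) + 72*sqrt(51*(-1/23) + 26*(-1/14)) = (1/2)*(-17)/(-3) + 72*sqrt(-51/23 - 13/7) = (1/2)*(-1/3)*(-17) + 72*sqrt(-656/161) = 17/6 + 72*(4*I*sqrt(6601)/161) = 17/6 + 288*I*sqrt(6601)/161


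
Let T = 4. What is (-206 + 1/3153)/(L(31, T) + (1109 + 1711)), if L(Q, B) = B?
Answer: -649517/8904072 ≈ -0.072946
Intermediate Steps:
(-206 + 1/3153)/(L(31, T) + (1109 + 1711)) = (-206 + 1/3153)/(4 + (1109 + 1711)) = (-206 + 1/3153)/(4 + 2820) = -649517/3153/2824 = -649517/3153*1/2824 = -649517/8904072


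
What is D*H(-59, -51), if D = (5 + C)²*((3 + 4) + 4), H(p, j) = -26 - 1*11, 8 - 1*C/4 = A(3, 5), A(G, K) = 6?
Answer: -68783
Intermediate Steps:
C = 8 (C = 32 - 4*6 = 32 - 24 = 8)
H(p, j) = -37 (H(p, j) = -26 - 11 = -37)
D = 1859 (D = (5 + 8)²*((3 + 4) + 4) = 13²*(7 + 4) = 169*11 = 1859)
D*H(-59, -51) = 1859*(-37) = -68783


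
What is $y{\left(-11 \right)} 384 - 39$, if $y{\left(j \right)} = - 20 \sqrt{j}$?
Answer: $-39 - 7680 i \sqrt{11} \approx -39.0 - 25472.0 i$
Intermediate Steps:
$y{\left(-11 \right)} 384 - 39 = - 20 \sqrt{-11} \cdot 384 - 39 = - 20 i \sqrt{11} \cdot 384 - 39 = - 7680 i \sqrt{11} - 39 = -39 - 7680 i \sqrt{11}$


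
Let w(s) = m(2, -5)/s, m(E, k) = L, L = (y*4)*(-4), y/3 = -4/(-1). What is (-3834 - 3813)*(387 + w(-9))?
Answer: -3122525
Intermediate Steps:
y = 12 (y = 3*(-4/(-1)) = 3*(-4*(-1)) = 3*4 = 12)
L = -192 (L = (12*4)*(-4) = 48*(-4) = -192)
m(E, k) = -192
w(s) = -192/s
(-3834 - 3813)*(387 + w(-9)) = (-3834 - 3813)*(387 - 192/(-9)) = -7647*(387 - 192*(-⅑)) = -7647*(387 + 64/3) = -7647*1225/3 = -3122525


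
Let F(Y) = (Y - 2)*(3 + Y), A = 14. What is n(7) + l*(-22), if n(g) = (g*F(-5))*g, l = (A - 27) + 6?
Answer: 840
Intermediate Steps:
l = -7 (l = (14 - 27) + 6 = -13 + 6 = -7)
F(Y) = (-2 + Y)*(3 + Y)
n(g) = 14*g² (n(g) = (g*(-6 - 5 + (-5)²))*g = (g*(-6 - 5 + 25))*g = (g*14)*g = (14*g)*g = 14*g²)
n(7) + l*(-22) = 14*7² - 7*(-22) = 14*49 + 154 = 686 + 154 = 840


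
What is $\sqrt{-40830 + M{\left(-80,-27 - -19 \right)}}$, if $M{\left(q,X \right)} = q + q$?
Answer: $i \sqrt{40990} \approx 202.46 i$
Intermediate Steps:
$M{\left(q,X \right)} = 2 q$
$\sqrt{-40830 + M{\left(-80,-27 - -19 \right)}} = \sqrt{-40830 + 2 \left(-80\right)} = \sqrt{-40830 - 160} = \sqrt{-40990} = i \sqrt{40990}$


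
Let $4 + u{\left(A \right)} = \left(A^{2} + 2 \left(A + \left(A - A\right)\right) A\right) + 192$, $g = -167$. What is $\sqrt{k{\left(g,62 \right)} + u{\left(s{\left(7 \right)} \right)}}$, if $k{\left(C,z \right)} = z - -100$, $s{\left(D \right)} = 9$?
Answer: $\sqrt{593} \approx 24.352$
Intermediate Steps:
$u{\left(A \right)} = 188 + 3 A^{2}$ ($u{\left(A \right)} = -4 + \left(\left(A^{2} + 2 \left(A + \left(A - A\right)\right) A\right) + 192\right) = -4 + \left(\left(A^{2} + 2 \left(A + 0\right) A\right) + 192\right) = -4 + \left(\left(A^{2} + 2 A A\right) + 192\right) = -4 + \left(\left(A^{2} + 2 A^{2}\right) + 192\right) = -4 + \left(3 A^{2} + 192\right) = -4 + \left(192 + 3 A^{2}\right) = 188 + 3 A^{2}$)
$k{\left(C,z \right)} = 100 + z$ ($k{\left(C,z \right)} = z + 100 = 100 + z$)
$\sqrt{k{\left(g,62 \right)} + u{\left(s{\left(7 \right)} \right)}} = \sqrt{\left(100 + 62\right) + \left(188 + 3 \cdot 9^{2}\right)} = \sqrt{162 + \left(188 + 3 \cdot 81\right)} = \sqrt{162 + \left(188 + 243\right)} = \sqrt{162 + 431} = \sqrt{593}$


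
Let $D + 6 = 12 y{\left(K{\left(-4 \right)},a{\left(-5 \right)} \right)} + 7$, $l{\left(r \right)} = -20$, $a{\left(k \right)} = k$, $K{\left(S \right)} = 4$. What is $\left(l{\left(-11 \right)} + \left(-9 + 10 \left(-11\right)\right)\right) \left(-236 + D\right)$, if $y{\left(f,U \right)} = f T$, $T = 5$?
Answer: $-695$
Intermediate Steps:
$y{\left(f,U \right)} = 5 f$ ($y{\left(f,U \right)} = f 5 = 5 f$)
$D = 241$ ($D = -6 + \left(12 \cdot 5 \cdot 4 + 7\right) = -6 + \left(12 \cdot 20 + 7\right) = -6 + \left(240 + 7\right) = -6 + 247 = 241$)
$\left(l{\left(-11 \right)} + \left(-9 + 10 \left(-11\right)\right)\right) \left(-236 + D\right) = \left(-20 + \left(-9 + 10 \left(-11\right)\right)\right) \left(-236 + 241\right) = \left(-20 - 119\right) 5 = \left(-139\right) 5 = -695$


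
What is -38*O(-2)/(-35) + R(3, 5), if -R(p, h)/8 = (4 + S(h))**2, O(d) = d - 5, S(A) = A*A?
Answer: -33678/5 ≈ -6735.6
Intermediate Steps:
S(A) = A**2
O(d) = -5 + d
R(p, h) = -8*(4 + h**2)**2
-38*O(-2)/(-35) + R(3, 5) = -38*(-5 - 2)/(-35) - 8*(4 + 5**2)**2 = -(-266)*(-1)/35 - 8*(4 + 25)**2 = -38*1/5 - 8*29**2 = -38/5 - 8*841 = -38/5 - 6728 = -33678/5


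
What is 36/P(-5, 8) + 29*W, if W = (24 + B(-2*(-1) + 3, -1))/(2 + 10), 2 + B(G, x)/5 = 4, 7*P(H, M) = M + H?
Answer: 997/6 ≈ 166.17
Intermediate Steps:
P(H, M) = H/7 + M/7 (P(H, M) = (M + H)/7 = (H + M)/7 = H/7 + M/7)
B(G, x) = 10 (B(G, x) = -10 + 5*4 = -10 + 20 = 10)
W = 17/6 (W = (24 + 10)/(2 + 10) = 34/12 = 34*(1/12) = 17/6 ≈ 2.8333)
36/P(-5, 8) + 29*W = 36/((1/7)*(-5) + (1/7)*8) + 29*(17/6) = 36/(-5/7 + 8/7) + 493/6 = 36/(3/7) + 493/6 = 36*(7/3) + 493/6 = 84 + 493/6 = 997/6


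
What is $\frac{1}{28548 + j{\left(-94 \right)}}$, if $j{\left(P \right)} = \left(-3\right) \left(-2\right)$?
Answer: $\frac{1}{28554} \approx 3.5021 \cdot 10^{-5}$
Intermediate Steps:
$j{\left(P \right)} = 6$
$\frac{1}{28548 + j{\left(-94 \right)}} = \frac{1}{28548 + 6} = \frac{1}{28554}$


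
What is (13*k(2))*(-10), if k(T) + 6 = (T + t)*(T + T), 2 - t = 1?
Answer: -780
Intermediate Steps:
t = 1 (t = 2 - 1*1 = 2 - 1 = 1)
k(T) = -6 + 2*T*(1 + T) (k(T) = -6 + (T + 1)*(T + T) = -6 + (1 + T)*(2*T) = -6 + 2*T*(1 + T))
(13*k(2))*(-10) = (13*(-6 + 2*2 + 2*2²))*(-10) = (13*(-6 + 4 + 2*4))*(-10) = (13*(-6 + 4 + 8))*(-10) = (13*6)*(-10) = 78*(-10) = -780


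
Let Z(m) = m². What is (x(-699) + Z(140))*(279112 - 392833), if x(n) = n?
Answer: -2149440621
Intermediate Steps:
(x(-699) + Z(140))*(279112 - 392833) = (-699 + 140²)*(279112 - 392833) = (-699 + 19600)*(-113721) = 18901*(-113721) = -2149440621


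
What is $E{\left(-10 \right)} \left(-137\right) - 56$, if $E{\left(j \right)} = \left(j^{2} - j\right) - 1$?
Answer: $-14989$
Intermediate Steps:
$E{\left(j \right)} = -1 + j^{2} - j$
$E{\left(-10 \right)} \left(-137\right) - 56 = \left(-1 + \left(-10\right)^{2} - -10\right) \left(-137\right) - 56 = \left(-1 + 100 + 10\right) \left(-137\right) - 56 = 109 \left(-137\right) - 56 = -14933 - 56 = -14989$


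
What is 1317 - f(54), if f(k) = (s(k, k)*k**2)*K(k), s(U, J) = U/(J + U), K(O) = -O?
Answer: 80049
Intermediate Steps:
s(U, J) = U/(J + U)
f(k) = -k**3/2 (f(k) = ((k/(k + k))*k**2)*(-k) = ((k/((2*k)))*k**2)*(-k) = ((k*(1/(2*k)))*k**2)*(-k) = (k**2/2)*(-k) = -k**3/2)
1317 - f(54) = 1317 - (-1)*54**3/2 = 1317 - (-1)*157464/2 = 1317 - 1*(-78732) = 1317 + 78732 = 80049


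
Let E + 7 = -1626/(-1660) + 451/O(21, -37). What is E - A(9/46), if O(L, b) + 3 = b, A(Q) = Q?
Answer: -1335623/76360 ≈ -17.491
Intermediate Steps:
O(L, b) = -3 + b
E = -57421/3320 (E = -7 + (-1626/(-1660) + 451/(-3 - 37)) = -7 + (-1626*(-1/1660) + 451/(-40)) = -7 + (813/830 + 451*(-1/40)) = -7 + (813/830 - 451/40) = -7 - 34181/3320 = -57421/3320 ≈ -17.295)
E - A(9/46) = -57421/3320 - 9/46 = -1335623/76360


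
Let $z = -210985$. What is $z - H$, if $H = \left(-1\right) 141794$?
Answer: $-69191$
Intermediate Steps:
$H = -141794$
$z - H = -210985 - -141794 = -210985 + 141794 = -69191$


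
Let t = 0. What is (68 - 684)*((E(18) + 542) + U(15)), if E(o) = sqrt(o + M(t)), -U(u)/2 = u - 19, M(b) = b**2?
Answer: -338800 - 1848*sqrt(2) ≈ -3.4141e+5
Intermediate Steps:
U(u) = 38 - 2*u (U(u) = -2*(u - 19) = -2*(-19 + u) = 38 - 2*u)
E(o) = sqrt(o) (E(o) = sqrt(o + 0**2) = sqrt(o + 0) = sqrt(o))
(68 - 684)*((E(18) + 542) + U(15)) = (68 - 684)*((sqrt(18) + 542) + (38 - 2*15)) = -616*((3*sqrt(2) + 542) + (38 - 30)) = -616*((542 + 3*sqrt(2)) + 8) = -616*(550 + 3*sqrt(2)) = -338800 - 1848*sqrt(2)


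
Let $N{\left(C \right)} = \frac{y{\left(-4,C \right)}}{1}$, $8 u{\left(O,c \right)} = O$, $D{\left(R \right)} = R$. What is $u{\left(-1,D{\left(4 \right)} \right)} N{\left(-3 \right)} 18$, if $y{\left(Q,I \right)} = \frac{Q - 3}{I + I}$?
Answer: $- \frac{21}{8} \approx -2.625$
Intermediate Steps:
$y{\left(Q,I \right)} = \frac{-3 + Q}{2 I}$
$u{\left(O,c \right)} = \frac{O}{8}$
$N{\left(C \right)} = - \frac{7}{2 C}$ ($N{\left(C \right)} = \frac{\frac{1}{2} \frac{1}{C} \left(-3 - 4\right)}{1} = \frac{1}{2} \frac{1}{C} \left(-7\right) 1 = - \frac{7}{2 C} 1 = - \frac{7}{2 C}$)
$u{\left(-1,D{\left(4 \right)} \right)} N{\left(-3 \right)} 18 = \frac{1}{8} \left(-1\right) \left(- \frac{7}{2 \left(-3\right)}\right) 18 = - \frac{\left(- \frac{7}{2}\right) \left(- \frac{1}{3}\right)}{8} \cdot 18 = \left(- \frac{1}{8}\right) \frac{7}{6} \cdot 18 = \left(- \frac{7}{48}\right) 18 = - \frac{21}{8}$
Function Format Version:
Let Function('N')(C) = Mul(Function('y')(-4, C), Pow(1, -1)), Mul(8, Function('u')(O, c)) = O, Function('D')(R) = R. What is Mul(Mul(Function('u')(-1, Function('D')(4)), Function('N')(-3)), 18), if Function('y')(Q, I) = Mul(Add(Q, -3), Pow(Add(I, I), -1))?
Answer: Rational(-21, 8) ≈ -2.6250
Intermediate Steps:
Function('y')(Q, I) = Mul(Rational(1, 2), Pow(I, -1), Add(-3, Q)) (Function('y')(Q, I) = Mul(Add(-3, Q), Pow(Mul(2, I), -1)) = Mul(Add(-3, Q), Mul(Rational(1, 2), Pow(I, -1))) = Mul(Rational(1, 2), Pow(I, -1), Add(-3, Q)))
Function('u')(O, c) = Mul(Rational(1, 8), O)
Function('N')(C) = Mul(Rational(-7, 2), Pow(C, -1)) (Function('N')(C) = Mul(Mul(Rational(1, 2), Pow(C, -1), Add(-3, -4)), Pow(1, -1)) = Mul(Mul(Rational(1, 2), Pow(C, -1), -7), 1) = Mul(Mul(Rational(-7, 2), Pow(C, -1)), 1) = Mul(Rational(-7, 2), Pow(C, -1)))
Mul(Mul(Function('u')(-1, Function('D')(4)), Function('N')(-3)), 18) = Mul(Mul(Mul(Rational(1, 8), -1), Mul(Rational(-7, 2), Pow(-3, -1))), 18) = Mul(Mul(Rational(-1, 8), Mul(Rational(-7, 2), Rational(-1, 3))), 18) = Mul(Mul(Rational(-1, 8), Rational(7, 6)), 18) = Mul(Rational(-7, 48), 18) = Rational(-21, 8)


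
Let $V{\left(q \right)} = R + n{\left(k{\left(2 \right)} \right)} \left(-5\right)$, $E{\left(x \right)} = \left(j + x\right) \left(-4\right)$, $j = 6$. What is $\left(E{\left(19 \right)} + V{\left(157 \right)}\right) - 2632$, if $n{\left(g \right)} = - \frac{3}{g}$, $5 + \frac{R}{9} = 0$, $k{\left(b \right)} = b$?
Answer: $- \frac{5539}{2} \approx -2769.5$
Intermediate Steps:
$R = -45$ ($R = -45 + 9 \cdot 0 = -45 + 0 = -45$)
$E{\left(x \right)} = -24 - 4 x$ ($E{\left(x \right)} = \left(6 + x\right) \left(-4\right) = -24 - 4 x$)
$V{\left(q \right)} = - \frac{75}{2}$ ($V{\left(q \right)} = -45 + - \frac{3}{2} \left(-5\right) = -45 + \left(-3\right) \frac{1}{2} \left(-5\right) = -45 - - \frac{15}{2} = -45 + \frac{15}{2} = - \frac{75}{2}$)
$\left(E{\left(19 \right)} + V{\left(157 \right)}\right) - 2632 = \left(\left(-24 - 76\right) - \frac{75}{2}\right) - 2632 = \left(-100 - \frac{75}{2}\right) - 2632 = - \frac{275}{2} - 2632 = - \frac{5539}{2}$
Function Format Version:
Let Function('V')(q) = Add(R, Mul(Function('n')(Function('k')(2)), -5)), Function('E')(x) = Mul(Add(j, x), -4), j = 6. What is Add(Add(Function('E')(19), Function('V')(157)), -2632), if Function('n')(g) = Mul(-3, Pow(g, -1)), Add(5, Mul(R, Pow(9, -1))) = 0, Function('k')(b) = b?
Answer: Rational(-5539, 2) ≈ -2769.5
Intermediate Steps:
R = -45 (R = Add(-45, Mul(9, 0)) = Add(-45, 0) = -45)
Function('E')(x) = Add(-24, Mul(-4, x)) (Function('E')(x) = Mul(Add(6, x), -4) = Add(-24, Mul(-4, x)))
Function('V')(q) = Rational(-75, 2) (Function('V')(q) = Add(-45, Mul(Mul(-3, Pow(2, -1)), -5)) = Add(-45, Mul(Mul(-3, Rational(1, 2)), -5)) = Add(-45, Mul(Rational(-3, 2), -5)) = Add(-45, Rational(15, 2)) = Rational(-75, 2))
Add(Add(Function('E')(19), Function('V')(157)), -2632) = Add(Add(Add(-24, Mul(-4, 19)), Rational(-75, 2)), -2632) = Add(Add(Add(-24, -76), Rational(-75, 2)), -2632) = Add(Add(-100, Rational(-75, 2)), -2632) = Add(Rational(-275, 2), -2632) = Rational(-5539, 2)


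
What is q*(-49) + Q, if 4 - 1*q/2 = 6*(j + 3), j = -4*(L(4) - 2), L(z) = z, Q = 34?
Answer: -3298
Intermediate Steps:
j = -8 (j = -4*(4 - 2) = -4*2 = -8)
q = 68 (q = 8 - 12*(-8 + 3) = 8 - 12*(-5) = 8 - 2*(-30) = 8 + 60 = 68)
q*(-49) + Q = 68*(-49) + 34 = -3332 + 34 = -3298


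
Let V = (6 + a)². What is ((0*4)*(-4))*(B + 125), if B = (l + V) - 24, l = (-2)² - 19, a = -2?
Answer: 0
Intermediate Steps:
l = -15 (l = 4 - 19 = -15)
V = 16 (V = (6 - 2)² = 4² = 16)
B = -23 (B = (-15 + 16) - 24 = 1 - 24 = -23)
((0*4)*(-4))*(B + 125) = ((0*4)*(-4))*(-23 + 125) = (0*(-4))*102 = 0*102 = 0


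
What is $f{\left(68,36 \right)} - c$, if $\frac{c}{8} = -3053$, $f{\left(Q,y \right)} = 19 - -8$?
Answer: $24451$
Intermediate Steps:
$f{\left(Q,y \right)} = 27$ ($f{\left(Q,y \right)} = 19 + 8 = 27$)
$c = -24424$ ($c = 8 \left(-3053\right) = -24424$)
$f{\left(68,36 \right)} - c = 27 - -24424 = 27 + 24424 = 24451$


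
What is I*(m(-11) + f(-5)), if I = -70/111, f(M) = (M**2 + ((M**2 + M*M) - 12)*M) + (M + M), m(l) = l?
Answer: 4340/37 ≈ 117.30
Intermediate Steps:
f(M) = M**2 + 2*M + M*(-12 + 2*M**2) (f(M) = (M**2 + ((M**2 + M**2) - 12)*M) + 2*M = (M**2 + (2*M**2 - 12)*M) + 2*M = (M**2 + (-12 + 2*M**2)*M) + 2*M = (M**2 + M*(-12 + 2*M**2)) + 2*M = M**2 + 2*M + M*(-12 + 2*M**2))
I = -70/111 (I = -70*1/111 = -70/111 ≈ -0.63063)
I*(m(-11) + f(-5)) = -70*(-11 - 5*(-10 - 5 + 2*(-5)**2))/111 = -70*(-11 - 5*(-10 - 5 + 2*25))/111 = -70*(-11 - 5*(-10 - 5 + 50))/111 = -70*(-11 - 5*35)/111 = -70*(-11 - 175)/111 = -70/111*(-186) = 4340/37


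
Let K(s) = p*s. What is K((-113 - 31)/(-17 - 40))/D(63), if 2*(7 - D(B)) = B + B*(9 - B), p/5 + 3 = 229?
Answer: 108480/63707 ≈ 1.7028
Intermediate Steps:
p = 1130 (p = -15 + 5*229 = -15 + 1145 = 1130)
K(s) = 1130*s
D(B) = 7 - B/2 - B*(9 - B)/2 (D(B) = 7 - (B + B*(9 - B))/2 = 7 + (-B/2 - B*(9 - B)/2) = 7 - B/2 - B*(9 - B)/2)
K((-113 - 31)/(-17 - 40))/D(63) = (1130*((-113 - 31)/(-17 - 40)))/(7 + (1/2)*63**2 - 5*63) = (1130*(-144/(-57)))/(7 + (1/2)*3969 - 315) = (1130*(-144*(-1/57)))/(7 + 3969/2 - 315) = (1130*(48/19))/(3353/2) = (54240/19)*(2/3353) = 108480/63707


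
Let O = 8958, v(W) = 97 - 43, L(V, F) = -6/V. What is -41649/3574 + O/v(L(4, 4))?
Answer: 4961141/32166 ≈ 154.24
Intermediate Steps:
v(W) = 54
-41649/3574 + O/v(L(4, 4)) = -41649/3574 + 8958/54 = -41649*1/3574 + 8958*(1/54) = -41649/3574 + 1493/9 = 4961141/32166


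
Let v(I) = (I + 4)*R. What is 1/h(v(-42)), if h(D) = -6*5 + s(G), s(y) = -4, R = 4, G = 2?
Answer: -1/34 ≈ -0.029412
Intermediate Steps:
v(I) = 16 + 4*I (v(I) = (I + 4)*4 = (4 + I)*4 = 16 + 4*I)
h(D) = -34 (h(D) = -6*5 - 4 = -30 - 4 = -34)
1/h(v(-42)) = 1/(-34) = -1/34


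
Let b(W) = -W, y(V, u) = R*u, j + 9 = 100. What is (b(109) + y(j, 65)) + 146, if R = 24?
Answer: 1597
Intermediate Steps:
j = 91 (j = -9 + 100 = 91)
y(V, u) = 24*u
(b(109) + y(j, 65)) + 146 = (-1*109 + 24*65) + 146 = (-109 + 1560) + 146 = 1451 + 146 = 1597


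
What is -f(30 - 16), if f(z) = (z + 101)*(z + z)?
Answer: -3220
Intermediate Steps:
f(z) = 2*z*(101 + z) (f(z) = (101 + z)*(2*z) = 2*z*(101 + z))
-f(30 - 16) = -2*(30 - 16)*(101 + (30 - 16)) = -2*14*(101 + 14) = -2*14*115 = -1*3220 = -3220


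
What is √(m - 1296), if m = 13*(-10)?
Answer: I*√1426 ≈ 37.762*I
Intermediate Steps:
m = -130
√(m - 1296) = √(-130 - 1296) = √(-1426) = I*√1426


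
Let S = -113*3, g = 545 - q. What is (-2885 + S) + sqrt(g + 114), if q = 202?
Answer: -3224 + sqrt(457) ≈ -3202.6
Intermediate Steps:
g = 343 (g = 545 - 1*202 = 545 - 202 = 343)
S = -339
(-2885 + S) + sqrt(g + 114) = (-2885 - 339) + sqrt(343 + 114) = -3224 + sqrt(457)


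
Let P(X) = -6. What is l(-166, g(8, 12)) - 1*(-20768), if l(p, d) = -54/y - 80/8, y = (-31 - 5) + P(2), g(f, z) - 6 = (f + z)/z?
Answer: 145315/7 ≈ 20759.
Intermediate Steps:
g(f, z) = 6 + (f + z)/z
y = -42 (y = (-31 - 5) - 6 = -36 - 6 = -42)
l(p, d) = -61/7 (l(p, d) = -54/(-42) - 80/8 = -54*(-1/42) - 80*⅛ = 9/7 - 10 = -61/7)
l(-166, g(8, 12)) - 1*(-20768) = -61/7 - 1*(-20768) = -61/7 + 20768 = 145315/7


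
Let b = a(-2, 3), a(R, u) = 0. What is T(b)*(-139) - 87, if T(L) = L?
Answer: -87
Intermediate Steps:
b = 0
T(b)*(-139) - 87 = 0*(-139) - 87 = 0 - 87 = -87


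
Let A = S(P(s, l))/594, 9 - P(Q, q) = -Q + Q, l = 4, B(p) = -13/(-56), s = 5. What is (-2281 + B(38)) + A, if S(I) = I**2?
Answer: -1404869/616 ≈ -2280.6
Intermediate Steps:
B(p) = 13/56 (B(p) = -13*(-1/56) = 13/56)
P(Q, q) = 9 (P(Q, q) = 9 - (-Q + Q) = 9 - 1*0 = 9 + 0 = 9)
A = 3/22 (A = 9**2/594 = 81*(1/594) = 3/22 ≈ 0.13636)
(-2281 + B(38)) + A = (-2281 + 13/56) + 3/22 = -127723/56 + 3/22 = -1404869/616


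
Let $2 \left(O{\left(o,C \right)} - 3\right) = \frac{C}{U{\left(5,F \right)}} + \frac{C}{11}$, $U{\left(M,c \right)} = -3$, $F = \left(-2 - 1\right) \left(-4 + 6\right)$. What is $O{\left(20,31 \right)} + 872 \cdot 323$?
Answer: $\frac{9294623}{33} \approx 2.8166 \cdot 10^{5}$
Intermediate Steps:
$F = -6$ ($F = \left(-3\right) 2 = -6$)
$O{\left(o,C \right)} = 3 - \frac{4 C}{33}$ ($O{\left(o,C \right)} = 3 + \frac{\frac{C}{-3} + \frac{C}{11}}{2} = 3 + \frac{C \left(- \frac{1}{3}\right) + C \frac{1}{11}}{2} = 3 + \frac{- \frac{C}{3} + \frac{C}{11}}{2} = 3 + \frac{\left(- \frac{8}{33}\right) C}{2} = 3 - \frac{4 C}{33}$)
$O{\left(20,31 \right)} + 872 \cdot 323 = \left(3 - \frac{124}{33}\right) + 872 \cdot 323 = \left(3 - \frac{124}{33}\right) + 281656 = - \frac{25}{33} + 281656 = \frac{9294623}{33}$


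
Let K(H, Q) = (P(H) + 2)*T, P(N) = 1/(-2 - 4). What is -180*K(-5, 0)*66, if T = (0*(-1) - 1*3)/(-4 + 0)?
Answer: -16335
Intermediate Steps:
T = ¾ (T = (0 - 3)/(-4) = -3*(-¼) = ¾ ≈ 0.75000)
P(N) = -⅙ (P(N) = 1/(-6) = -⅙)
K(H, Q) = 11/8 (K(H, Q) = (-⅙ + 2)*(¾) = (11/6)*(¾) = 11/8)
-180*K(-5, 0)*66 = -180*11/8*66 = -495/2*66 = -16335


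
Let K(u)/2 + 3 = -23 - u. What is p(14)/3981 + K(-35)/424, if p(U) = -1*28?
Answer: 29893/843972 ≈ 0.035419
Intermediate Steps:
K(u) = -52 - 2*u (K(u) = -6 + 2*(-23 - u) = -6 + (-46 - 2*u) = -52 - 2*u)
p(U) = -28
p(14)/3981 + K(-35)/424 = -28/3981 + (-52 - 2*(-35))/424 = -28*1/3981 + (-52 + 70)*(1/424) = -28/3981 + 18*(1/424) = -28/3981 + 9/212 = 29893/843972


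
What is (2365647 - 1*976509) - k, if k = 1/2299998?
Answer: 3195014621723/2299998 ≈ 1.3891e+6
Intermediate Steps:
k = 1/2299998 ≈ 4.3478e-7
(2365647 - 1*976509) - k = (2365647 - 1*976509) - 1*1/2299998 = (2365647 - 976509) - 1/2299998 = 1389138 - 1/2299998 = 3195014621723/2299998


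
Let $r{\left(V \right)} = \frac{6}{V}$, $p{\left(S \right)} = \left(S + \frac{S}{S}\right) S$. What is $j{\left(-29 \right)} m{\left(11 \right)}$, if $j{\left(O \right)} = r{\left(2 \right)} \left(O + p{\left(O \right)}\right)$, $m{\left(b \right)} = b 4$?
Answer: $103356$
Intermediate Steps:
$p{\left(S \right)} = S \left(1 + S\right)$ ($p{\left(S \right)} = \left(S + 1\right) S = \left(1 + S\right) S = S \left(1 + S\right)$)
$m{\left(b \right)} = 4 b$
$j{\left(O \right)} = 3 O + 3 O \left(1 + O\right)$ ($j{\left(O \right)} = \frac{6}{2} \left(O + O \left(1 + O\right)\right) = 6 \cdot \frac{1}{2} \left(O + O \left(1 + O\right)\right) = 3 \left(O + O \left(1 + O\right)\right) = 3 O + 3 O \left(1 + O\right)$)
$j{\left(-29 \right)} m{\left(11 \right)} = 3 \left(-29\right) \left(2 - 29\right) 4 \cdot 11 = 3 \left(-29\right) \left(-27\right) 44 = 2349 \cdot 44 = 103356$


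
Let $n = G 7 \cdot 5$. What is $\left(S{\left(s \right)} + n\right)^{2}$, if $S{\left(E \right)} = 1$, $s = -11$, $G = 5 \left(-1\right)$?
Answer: $30276$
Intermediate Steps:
$G = -5$
$n = -175$ ($n = \left(-5\right) 7 \cdot 5 = \left(-35\right) 5 = -175$)
$\left(S{\left(s \right)} + n\right)^{2} = \left(1 - 175\right)^{2} = \left(-174\right)^{2} = 30276$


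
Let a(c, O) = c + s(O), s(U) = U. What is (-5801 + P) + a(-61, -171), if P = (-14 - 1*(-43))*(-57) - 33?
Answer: -7719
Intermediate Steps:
P = -1686 (P = (-14 + 43)*(-57) - 33 = 29*(-57) - 33 = -1653 - 33 = -1686)
a(c, O) = O + c (a(c, O) = c + O = O + c)
(-5801 + P) + a(-61, -171) = (-5801 - 1686) + (-171 - 61) = -7487 - 232 = -7719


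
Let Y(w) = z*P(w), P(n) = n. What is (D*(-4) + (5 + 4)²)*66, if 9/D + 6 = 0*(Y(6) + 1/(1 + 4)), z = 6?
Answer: 5742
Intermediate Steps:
Y(w) = 6*w
D = -3/2 (D = 9/(-6 + 0*(6*6 + 1/(1 + 4))) = 9/(-6 + 0*(36 + 1/5)) = 9/(-6 + 0*(36 + ⅕)) = 9/(-6 + 0*(181/5)) = 9/(-6 + 0) = 9/(-6) = 9*(-⅙) = -3/2 ≈ -1.5000)
(D*(-4) + (5 + 4)²)*66 = (-3/2*(-4) + (5 + 4)²)*66 = (6 + 9²)*66 = (6 + 81)*66 = 87*66 = 5742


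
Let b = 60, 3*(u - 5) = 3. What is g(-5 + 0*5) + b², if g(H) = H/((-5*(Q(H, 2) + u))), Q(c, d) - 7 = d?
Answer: 54001/15 ≈ 3600.1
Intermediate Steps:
u = 6 (u = 5 + (⅓)*3 = 5 + 1 = 6)
Q(c, d) = 7 + d
g(H) = -H/75 (g(H) = H/((-5*((7 + 2) + 6))) = H/((-5*(9 + 6))) = H/((-5*15)) = H/(-75) = H*(-1/75) = -H/75)
g(-5 + 0*5) + b² = -(-5 + 0*5)/75 + 60² = -(-5 + 0)/75 + 3600 = -1/75*(-5) + 3600 = 1/15 + 3600 = 54001/15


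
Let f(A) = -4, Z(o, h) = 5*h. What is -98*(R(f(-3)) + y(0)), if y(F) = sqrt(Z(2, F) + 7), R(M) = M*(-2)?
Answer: -784 - 98*sqrt(7) ≈ -1043.3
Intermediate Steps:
R(M) = -2*M
y(F) = sqrt(7 + 5*F) (y(F) = sqrt(5*F + 7) = sqrt(7 + 5*F))
-98*(R(f(-3)) + y(0)) = -98*(-2*(-4) + sqrt(7 + 5*0)) = -98*(8 + sqrt(7 + 0)) = -98*(8 + sqrt(7)) = -784 - 98*sqrt(7)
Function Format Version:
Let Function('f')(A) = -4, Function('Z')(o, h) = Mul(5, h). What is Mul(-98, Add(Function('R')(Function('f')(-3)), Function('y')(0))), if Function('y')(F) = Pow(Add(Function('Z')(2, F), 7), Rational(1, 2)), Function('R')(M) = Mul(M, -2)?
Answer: Add(-784, Mul(-98, Pow(7, Rational(1, 2)))) ≈ -1043.3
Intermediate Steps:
Function('R')(M) = Mul(-2, M)
Function('y')(F) = Pow(Add(7, Mul(5, F)), Rational(1, 2)) (Function('y')(F) = Pow(Add(Mul(5, F), 7), Rational(1, 2)) = Pow(Add(7, Mul(5, F)), Rational(1, 2)))
Mul(-98, Add(Function('R')(Function('f')(-3)), Function('y')(0))) = Mul(-98, Add(Mul(-2, -4), Pow(Add(7, Mul(5, 0)), Rational(1, 2)))) = Mul(-98, Add(8, Pow(Add(7, 0), Rational(1, 2)))) = Mul(-98, Add(8, Pow(7, Rational(1, 2)))) = Add(-784, Mul(-98, Pow(7, Rational(1, 2))))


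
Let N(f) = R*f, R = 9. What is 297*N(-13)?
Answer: -34749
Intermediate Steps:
N(f) = 9*f
297*N(-13) = 297*(9*(-13)) = 297*(-117) = -34749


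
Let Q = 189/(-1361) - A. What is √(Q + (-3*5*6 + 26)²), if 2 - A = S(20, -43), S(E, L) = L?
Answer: √7503495142/1361 ≈ 63.646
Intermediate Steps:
A = 45 (A = 2 - 1*(-43) = 2 + 43 = 45)
Q = -61434/1361 (Q = 189/(-1361) - 1*45 = 189*(-1/1361) - 45 = -189/1361 - 45 = -61434/1361 ≈ -45.139)
√(Q + (-3*5*6 + 26)²) = √(-61434/1361 + (-3*5*6 + 26)²) = √(-61434/1361 + (-15*6 + 26)²) = √(-61434/1361 + (-90 + 26)²) = √(-61434/1361 + (-64)²) = √(-61434/1361 + 4096) = √(5513222/1361) = √7503495142/1361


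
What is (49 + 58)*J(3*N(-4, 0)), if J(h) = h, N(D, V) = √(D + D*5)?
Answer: 642*I*√6 ≈ 1572.6*I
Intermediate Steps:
N(D, V) = √6*√D (N(D, V) = √(D + 5*D) = √(6*D) = √6*√D)
(49 + 58)*J(3*N(-4, 0)) = (49 + 58)*(3*(√6*√(-4))) = 107*(3*(√6*(2*I))) = 107*(3*(2*I*√6)) = 107*(6*I*√6) = 642*I*√6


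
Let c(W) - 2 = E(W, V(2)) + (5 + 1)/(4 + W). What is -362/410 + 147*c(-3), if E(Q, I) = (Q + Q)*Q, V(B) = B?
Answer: 783329/205 ≈ 3821.1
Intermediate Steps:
E(Q, I) = 2*Q**2 (E(Q, I) = (2*Q)*Q = 2*Q**2)
c(W) = 2 + 2*W**2 + 6/(4 + W) (c(W) = 2 + (2*W**2 + (5 + 1)/(4 + W)) = 2 + (2*W**2 + 6/(4 + W)) = 2 + 2*W**2 + 6/(4 + W))
-362/410 + 147*c(-3) = -362/410 + 147*(2*(7 - 3 + (-3)**3 + 4*(-3)**2)/(4 - 3)) = -362*1/410 + 147*(2*(7 - 3 - 27 + 4*9)/1) = -181/205 + 147*(2*1*(7 - 3 - 27 + 36)) = -181/205 + 147*(2*1*13) = -181/205 + 147*26 = -181/205 + 3822 = 783329/205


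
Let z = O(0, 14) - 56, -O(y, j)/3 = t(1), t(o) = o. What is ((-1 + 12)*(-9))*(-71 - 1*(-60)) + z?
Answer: 1030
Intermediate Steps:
O(y, j) = -3 (O(y, j) = -3*1 = -3)
z = -59 (z = -3 - 56 = -59)
((-1 + 12)*(-9))*(-71 - 1*(-60)) + z = ((-1 + 12)*(-9))*(-71 - 1*(-60)) - 59 = (11*(-9))*(-71 + 60) - 59 = -99*(-11) - 59 = 1089 - 59 = 1030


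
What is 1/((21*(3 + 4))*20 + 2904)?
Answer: 1/5844 ≈ 0.00017112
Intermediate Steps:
1/((21*(3 + 4))*20 + 2904) = 1/((21*7)*20 + 2904) = 1/(147*20 + 2904) = 1/(2940 + 2904) = 1/5844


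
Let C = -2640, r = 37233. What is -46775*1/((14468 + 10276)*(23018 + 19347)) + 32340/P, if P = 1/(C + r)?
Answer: 234549956009800085/209655912 ≈ 1.1187e+9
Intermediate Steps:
P = 1/34593 (P = 1/(-2640 + 37233) = 1/34593 ≈ 2.8908e-5)
-46775*1/((14468 + 10276)*(23018 + 19347)) + 32340/P = -46775*1/((14468 + 10276)*(23018 + 19347)) + 32340/(1/34593) = -46775/(42365*24744) + 32340*34593 = -46775/1048279560 + 1118737620 = -46775*1/1048279560 + 1118737620 = -9355/209655912 + 1118737620 = 234549956009800085/209655912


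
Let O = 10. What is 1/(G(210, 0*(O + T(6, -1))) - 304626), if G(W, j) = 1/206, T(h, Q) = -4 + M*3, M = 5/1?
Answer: -206/62752955 ≈ -3.2827e-6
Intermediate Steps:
M = 5 (M = 5*1 = 5)
T(h, Q) = 11 (T(h, Q) = -4 + 5*3 = -4 + 15 = 11)
G(W, j) = 1/206
1/(G(210, 0*(O + T(6, -1))) - 304626) = 1/(1/206 - 304626) = 1/(-62752955/206) = -206/62752955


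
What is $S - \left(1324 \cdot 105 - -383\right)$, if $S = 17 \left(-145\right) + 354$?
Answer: $-141514$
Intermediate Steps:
$S = -2111$ ($S = -2465 + 354 = -2111$)
$S - \left(1324 \cdot 105 - -383\right) = -2111 - \left(1324 \cdot 105 - -383\right) = -2111 - \left(139020 + \left(495 - 112\right)\right) = -2111 - \left(139020 + 383\right) = -2111 - 139403 = -141514$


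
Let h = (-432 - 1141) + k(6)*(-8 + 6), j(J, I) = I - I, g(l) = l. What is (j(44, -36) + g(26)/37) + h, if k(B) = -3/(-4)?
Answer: -116461/74 ≈ -1573.8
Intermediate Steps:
k(B) = ¾ (k(B) = -3*(-¼) = ¾)
j(J, I) = 0
h = -3149/2 (h = (-432 - 1141) + 3*(-8 + 6)/4 = -1573 + (¾)*(-2) = -1573 - 3/2 = -3149/2 ≈ -1574.5)
(j(44, -36) + g(26)/37) + h = (0 + 26/37) - 3149/2 = 26/37 - 3149/2 = -116461/74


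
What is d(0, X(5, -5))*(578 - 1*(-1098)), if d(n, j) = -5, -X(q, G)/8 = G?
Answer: -8380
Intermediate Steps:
X(q, G) = -8*G
d(0, X(5, -5))*(578 - 1*(-1098)) = -5*(578 - 1*(-1098)) = -5*(578 + 1098) = -5*1676 = -8380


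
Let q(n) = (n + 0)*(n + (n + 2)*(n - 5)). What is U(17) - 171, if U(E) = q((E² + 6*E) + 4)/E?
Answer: 61310968/17 ≈ 3.6065e+6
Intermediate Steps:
q(n) = n*(n + (-5 + n)*(2 + n)) (q(n) = n*(n + (2 + n)*(-5 + n)) = n*(n + (-5 + n)*(2 + n)))
U(E) = (4 + E² + 6*E)*(-18 + (4 + E² + 6*E)² - 12*E - 2*E²)/E (U(E) = (((E² + 6*E) + 4)*(-10 + ((E² + 6*E) + 4)² - 2*((E² + 6*E) + 4)))/E = ((4 + E² + 6*E)*(-10 + (4 + E² + 6*E)² - 2*(4 + E² + 6*E)))/E = ((4 + E² + 6*E)*(-10 + (4 + E² + 6*E)² + (-8 - 12*E - 2*E²)))/E = ((4 + E² + 6*E)*(-18 + (4 + E² + 6*E)² - 12*E - 2*E²))/E = (4 + E² + 6*E)*(-18 + (4 + E² + 6*E)² - 12*E - 2*E²)/E)
U(17) - 171 = (132 + 17⁵ - 8/17 + 18*17⁴ + 118*17³ + 336*17² + 382*17) - 171 = (132 + 1419857 - 8*1/17 + 18*83521 + 118*4913 + 336*289 + 6494) - 171 = (132 + 1419857 - 8/17 + 1503378 + 579734 + 97104 + 6494) - 171 = 61313875/17 - 171 = 61310968/17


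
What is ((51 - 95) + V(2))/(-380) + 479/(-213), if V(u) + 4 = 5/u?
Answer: -344657/161880 ≈ -2.1291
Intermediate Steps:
V(u) = -4 + 5/u
((51 - 95) + V(2))/(-380) + 479/(-213) = ((51 - 95) + (-4 + 5/2))/(-380) + 479/(-213) = (-44 + (-4 + 5*(1/2)))*(-1/380) + 479*(-1/213) = (-44 + (-4 + 5/2))*(-1/380) - 479/213 = (-44 - 3/2)*(-1/380) - 479/213 = -91/2*(-1/380) - 479/213 = 91/760 - 479/213 = -344657/161880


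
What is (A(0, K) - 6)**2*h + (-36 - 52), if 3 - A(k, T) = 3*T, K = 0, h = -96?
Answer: -952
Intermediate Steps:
A(k, T) = 3 - 3*T
(A(0, K) - 6)**2*h + (-36 - 52) = ((3 - 3*0) - 6)**2*(-96) + (-36 - 52) = ((3 + 0) - 6)**2*(-96) - 88 = (3 - 6)**2*(-96) - 88 = (-3)**2*(-96) - 88 = 9*(-96) - 88 = -864 - 88 = -952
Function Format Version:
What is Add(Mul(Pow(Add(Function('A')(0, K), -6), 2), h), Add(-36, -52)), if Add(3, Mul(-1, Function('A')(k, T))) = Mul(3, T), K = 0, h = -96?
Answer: -952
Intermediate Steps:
Function('A')(k, T) = Add(3, Mul(-3, T)) (Function('A')(k, T) = Add(3, Mul(-1, Mul(3, T))) = Add(3, Mul(-3, T)))
Add(Mul(Pow(Add(Function('A')(0, K), -6), 2), h), Add(-36, -52)) = Add(Mul(Pow(Add(Add(3, Mul(-3, 0)), -6), 2), -96), Add(-36, -52)) = Add(Mul(Pow(Add(Add(3, 0), -6), 2), -96), -88) = Add(Mul(Pow(Add(3, -6), 2), -96), -88) = Add(Mul(Pow(-3, 2), -96), -88) = Add(Mul(9, -96), -88) = Add(-864, -88) = -952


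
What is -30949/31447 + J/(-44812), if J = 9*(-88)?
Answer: -340495141/352300741 ≈ -0.96649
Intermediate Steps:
J = -792
-30949/31447 + J/(-44812) = -30949/31447 - 792/(-44812) = -30949*1/31447 - 792*(-1/44812) = -30949/31447 + 198/11203 = -340495141/352300741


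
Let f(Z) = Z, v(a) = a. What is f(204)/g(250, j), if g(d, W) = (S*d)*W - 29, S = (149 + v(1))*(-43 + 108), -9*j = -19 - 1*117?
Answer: 612/110499913 ≈ 5.5385e-6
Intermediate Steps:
j = 136/9 (j = -(-19 - 1*117)/9 = -(-19 - 117)/9 = -⅑*(-136) = 136/9 ≈ 15.111)
S = 9750 (S = (149 + 1)*(-43 + 108) = 150*65 = 9750)
g(d, W) = -29 + 9750*W*d (g(d, W) = (9750*d)*W - 29 = 9750*W*d - 29 = -29 + 9750*W*d)
f(204)/g(250, j) = 204/(-29 + 9750*(136/9)*250) = 204/(-29 + 110500000/3) = 204/(110499913/3) = 204*(3/110499913) = 612/110499913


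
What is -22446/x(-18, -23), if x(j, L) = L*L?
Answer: -22446/529 ≈ -42.431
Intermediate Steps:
x(j, L) = L²
-22446/x(-18, -23) = -22446/((-23)²) = -22446/529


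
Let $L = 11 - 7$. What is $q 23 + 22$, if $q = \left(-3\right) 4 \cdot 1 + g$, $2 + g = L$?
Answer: $-208$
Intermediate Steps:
$L = 4$
$g = 2$ ($g = -2 + 4 = 2$)
$q = -10$ ($q = \left(-3\right) 4 \cdot 1 + 2 = \left(-12\right) 1 + 2 = -12 + 2 = -10$)
$q 23 + 22 = \left(-10\right) 23 + 22 = -230 + 22 = -208$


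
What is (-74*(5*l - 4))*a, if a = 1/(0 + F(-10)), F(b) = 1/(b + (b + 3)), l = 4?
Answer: 20128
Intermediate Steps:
F(b) = 1/(3 + 2*b) (F(b) = 1/(b + (3 + b)) = 1/(3 + 2*b))
a = -17 (a = 1/(0 + 1/(3 + 2*(-10))) = 1/(0 + 1/(3 - 20)) = 1/(0 + 1/(-17)) = 1/(0 - 1/17) = 1/(-1/17) = -17)
(-74*(5*l - 4))*a = -74*(5*4 - 4)*(-17) = -74*(20 - 4)*(-17) = -74*16*(-17) = -1184*(-17) = 20128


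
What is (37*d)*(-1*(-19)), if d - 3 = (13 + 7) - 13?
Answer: 7030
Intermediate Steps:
d = 10 (d = 3 + ((13 + 7) - 13) = 3 + (20 - 13) = 3 + 7 = 10)
(37*d)*(-1*(-19)) = (37*10)*(-1*(-19)) = 370*19 = 7030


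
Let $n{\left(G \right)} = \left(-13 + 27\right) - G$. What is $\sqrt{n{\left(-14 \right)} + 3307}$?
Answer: $\sqrt{3335} \approx 57.749$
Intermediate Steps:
$n{\left(G \right)} = 14 - G$
$\sqrt{n{\left(-14 \right)} + 3307} = \sqrt{\left(14 - -14\right) + 3307} = \sqrt{\left(14 + 14\right) + 3307} = \sqrt{28 + 3307} = \sqrt{3335}$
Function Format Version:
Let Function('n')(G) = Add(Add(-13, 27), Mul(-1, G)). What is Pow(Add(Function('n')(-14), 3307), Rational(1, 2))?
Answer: Pow(3335, Rational(1, 2)) ≈ 57.749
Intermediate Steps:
Function('n')(G) = Add(14, Mul(-1, G))
Pow(Add(Function('n')(-14), 3307), Rational(1, 2)) = Pow(Add(Add(14, Mul(-1, -14)), 3307), Rational(1, 2)) = Pow(Add(Add(14, 14), 3307), Rational(1, 2)) = Pow(Add(28, 3307), Rational(1, 2)) = Pow(3335, Rational(1, 2))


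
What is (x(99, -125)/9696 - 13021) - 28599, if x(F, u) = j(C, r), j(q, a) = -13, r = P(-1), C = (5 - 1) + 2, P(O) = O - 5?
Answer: -403547533/9696 ≈ -41620.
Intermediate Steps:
P(O) = -5 + O
C = 6 (C = 4 + 2 = 6)
r = -6 (r = -5 - 1 = -6)
x(F, u) = -13
(x(99, -125)/9696 - 13021) - 28599 = (-13/9696 - 13021) - 28599 = -126251629/9696 - 28599 = -403547533/9696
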